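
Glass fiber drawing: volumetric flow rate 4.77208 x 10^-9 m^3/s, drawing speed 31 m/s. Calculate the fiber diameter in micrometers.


Cross-sectional area from continuity:
  A = Q / v = 4.77208 x 10^-9 / 31 = 1.539381 x 10^-10 m^2
Diameter from circular cross-section:
  d = sqrt(4A / pi) * 10^6 (m -> um)
  d = sqrt(4 * 1.539381 x 10^-10 / pi) * 10^6 = 14.0 um

14.0 um


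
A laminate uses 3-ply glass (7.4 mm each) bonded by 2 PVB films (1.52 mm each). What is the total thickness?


Total thickness = glass contribution + PVB contribution
  Glass: 3 * 7.4 = 22.2 mm
  PVB: 2 * 1.52 = 3.04 mm
  Total = 22.2 + 3.04 = 25.24 mm

25.24 mm


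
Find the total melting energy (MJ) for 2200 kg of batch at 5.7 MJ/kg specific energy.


Total energy = mass * specific energy
  E = 2200 * 5.7 = 12540 MJ

12540 MJ


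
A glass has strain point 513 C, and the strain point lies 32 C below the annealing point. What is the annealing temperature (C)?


T_anneal = T_strain + gap:
  T_anneal = 513 + 32 = 545 C

545 C


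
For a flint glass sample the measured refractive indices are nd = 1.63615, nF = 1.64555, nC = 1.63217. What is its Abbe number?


Abbe number formula: Vd = (nd - 1) / (nF - nC)
  nd - 1 = 1.63615 - 1 = 0.63615
  nF - nC = 1.64555 - 1.63217 = 0.01338
  Vd = 0.63615 / 0.01338 = 47.54

47.54


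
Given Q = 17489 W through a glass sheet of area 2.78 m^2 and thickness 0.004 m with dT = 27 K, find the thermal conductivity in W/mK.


Fourier's law rearranged: k = Q * t / (A * dT)
  Numerator = 17489 * 0.004 = 69.956
  Denominator = 2.78 * 27 = 75.06
  k = 69.956 / 75.06 = 0.932 W/mK

0.932 W/mK


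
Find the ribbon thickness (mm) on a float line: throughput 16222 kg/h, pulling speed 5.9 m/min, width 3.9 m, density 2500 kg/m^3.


Ribbon cross-section from mass balance:
  Volume rate = throughput / density = 16222 / 2500 = 6.4888 m^3/h
  thickness = volume rate / (speed * 60 * width), i.e.
  thickness = throughput / (60 * speed * width * density) * 1000
  thickness = 16222 / (60 * 5.9 * 3.9 * 2500) * 1000 = 4.7 mm

4.7 mm


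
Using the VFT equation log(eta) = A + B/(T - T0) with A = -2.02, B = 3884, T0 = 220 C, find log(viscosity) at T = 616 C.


VFT equation: log(eta) = A + B / (T - T0)
  T - T0 = 616 - 220 = 396
  B / (T - T0) = 3884 / 396 = 9.808
  log(eta) = -2.02 + 9.808 = 7.788

7.788


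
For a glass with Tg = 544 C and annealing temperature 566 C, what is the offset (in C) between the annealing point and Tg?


Offset = T_anneal - Tg:
  offset = 566 - 544 = 22 C

22 C


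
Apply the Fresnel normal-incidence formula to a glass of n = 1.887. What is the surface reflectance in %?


Fresnel reflectance at normal incidence:
  R = ((n - 1)/(n + 1))^2
  (n - 1)/(n + 1) = (1.887 - 1)/(1.887 + 1) = 0.307239
  R = 0.307239^2 = 0.0943958
  R(%) = 0.0943958 * 100 = 9.44%

9.44%


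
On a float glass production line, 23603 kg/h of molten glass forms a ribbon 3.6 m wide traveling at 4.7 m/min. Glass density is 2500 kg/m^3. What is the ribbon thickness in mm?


Ribbon cross-section from mass balance:
  Volume rate = throughput / density = 23603 / 2500 = 9.4412 m^3/h
  thickness = volume rate / (speed * 60 * width), i.e.
  thickness = throughput / (60 * speed * width * density) * 1000
  thickness = 23603 / (60 * 4.7 * 3.6 * 2500) * 1000 = 9.3 mm

9.3 mm


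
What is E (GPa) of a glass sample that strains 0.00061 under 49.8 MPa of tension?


Young's modulus: E = stress / strain
  E = 49.8 MPa / 0.00061 = 81639.34 MPa
Convert to GPa: 81639.34 / 1000 = 81.64 GPa

81.64 GPa


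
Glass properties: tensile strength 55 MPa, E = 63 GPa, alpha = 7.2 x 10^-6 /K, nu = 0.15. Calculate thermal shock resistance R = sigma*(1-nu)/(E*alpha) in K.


Thermal shock resistance: R = sigma * (1 - nu) / (E * alpha)
  Numerator = 55 * (1 - 0.15) = 46.75
  Denominator = 63 * 1000 * (7.2 x 10^-6) = 0.4536
  R = 46.75 / 0.4536 = 103.1 K

103.1 K


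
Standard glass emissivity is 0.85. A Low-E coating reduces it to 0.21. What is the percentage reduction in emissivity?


Percentage reduction = (1 - coated/uncoated) * 100
  Ratio = 0.21 / 0.85 = 0.2471
  Reduction = (1 - 0.2471) * 100 = 75.3%

75.3%


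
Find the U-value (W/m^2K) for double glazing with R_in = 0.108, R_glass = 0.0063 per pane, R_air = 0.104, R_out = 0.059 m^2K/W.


Total thermal resistance (series):
  R_total = R_in + R_glass + R_air + R_glass + R_out
  R_total = 0.108 + 0.0063 + 0.104 + 0.0063 + 0.059 = 0.2836 m^2K/W
U-value = 1 / R_total = 1 / 0.2836 = 3.526 W/m^2K

3.526 W/m^2K


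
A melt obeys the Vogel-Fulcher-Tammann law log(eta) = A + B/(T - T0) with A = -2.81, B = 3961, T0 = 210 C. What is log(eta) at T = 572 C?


VFT equation: log(eta) = A + B / (T - T0)
  T - T0 = 572 - 210 = 362
  B / (T - T0) = 3961 / 362 = 10.942
  log(eta) = -2.81 + 10.942 = 8.132

8.132


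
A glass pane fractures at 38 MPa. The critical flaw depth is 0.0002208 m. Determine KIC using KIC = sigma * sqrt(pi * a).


Fracture toughness: KIC = sigma * sqrt(pi * a)
  pi * a = pi * 0.0002208 = 0.000693664
  sqrt(pi * a) = 0.026338
  KIC = 38 * 0.026338 = 1.001 MPa*sqrt(m)

1.001 MPa*sqrt(m)


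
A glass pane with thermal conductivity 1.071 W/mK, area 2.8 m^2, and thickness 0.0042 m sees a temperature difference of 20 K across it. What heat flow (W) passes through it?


Fourier's law: Q = k * A * dT / t
  Q = 1.071 * 2.8 * 20 / 0.0042
  Q = 59.976 / 0.0042 = 14280 W

14280 W


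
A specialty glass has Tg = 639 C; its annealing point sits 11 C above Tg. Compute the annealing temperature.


The annealing temperature is Tg plus the offset:
  T_anneal = 639 + 11 = 650 C

650 C


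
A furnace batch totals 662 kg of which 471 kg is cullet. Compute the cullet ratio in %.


Cullet ratio = (cullet mass / total batch mass) * 100
  Ratio = 471 / 662 * 100 = 71.15%

71.15%


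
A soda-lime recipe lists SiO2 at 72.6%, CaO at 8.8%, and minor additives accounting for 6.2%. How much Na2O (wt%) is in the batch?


Pieces sum to 100%:
  Na2O = 100 - (SiO2 + CaO + others)
  Na2O = 100 - (72.6 + 8.8 + 6.2) = 12.4%

12.4%


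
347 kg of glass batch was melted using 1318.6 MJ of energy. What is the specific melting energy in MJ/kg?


Rearrange E = m * s for s:
  s = E / m
  s = 1318.6 / 347 = 3.8 MJ/kg

3.8 MJ/kg


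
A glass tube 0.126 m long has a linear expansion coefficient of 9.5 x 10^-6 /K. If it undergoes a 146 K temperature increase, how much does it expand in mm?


Thermal expansion formula: dL = alpha * L0 * dT
  dL = (9.5 x 10^-6) * 0.126 * 146 = 0.00017476 m
Convert to mm: 0.00017476 * 1000 = 0.1748 mm

0.1748 mm


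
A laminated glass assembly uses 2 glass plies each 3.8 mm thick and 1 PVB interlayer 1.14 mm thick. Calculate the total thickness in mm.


Total thickness = glass contribution + PVB contribution
  Glass: 2 * 3.8 = 7.6 mm
  PVB: 1 * 1.14 = 1.14 mm
  Total = 7.6 + 1.14 = 8.74 mm

8.74 mm


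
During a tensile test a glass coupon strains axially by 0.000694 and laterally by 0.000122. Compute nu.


Poisson's ratio: nu = lateral strain / axial strain
  nu = 0.000122 / 0.000694 = 0.1758

0.1758


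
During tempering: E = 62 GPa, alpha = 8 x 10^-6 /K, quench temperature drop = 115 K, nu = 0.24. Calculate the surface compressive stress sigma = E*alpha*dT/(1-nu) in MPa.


Tempering stress: sigma = E * alpha * dT / (1 - nu)
  E (MPa) = 62 * 1000 = 62000
  Numerator = 62000 * (8 x 10^-6) * 115 = 57.04
  Denominator = 1 - 0.24 = 0.76
  sigma = 57.04 / 0.76 = 75.1 MPa

75.1 MPa


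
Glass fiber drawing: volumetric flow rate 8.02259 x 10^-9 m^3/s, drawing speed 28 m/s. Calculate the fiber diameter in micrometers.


Cross-sectional area from continuity:
  A = Q / v = 8.02259 x 10^-9 / 28 = 2.865211 x 10^-10 m^2
Diameter from circular cross-section:
  d = sqrt(4A / pi) * 10^6 (m -> um)
  d = sqrt(4 * 2.865211 x 10^-10 / pi) * 10^6 = 19.1 um

19.1 um


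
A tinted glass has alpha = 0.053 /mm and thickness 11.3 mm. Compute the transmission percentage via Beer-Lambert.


Beer-Lambert law: T = exp(-alpha * thickness)
  exponent = -0.053 * 11.3 = -0.5989
  T = exp(-0.5989) = 0.5494
  Percentage = 0.5494 * 100 = 54.94%

54.94%


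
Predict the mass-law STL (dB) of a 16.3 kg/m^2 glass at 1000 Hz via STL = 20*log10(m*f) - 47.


Mass law: STL = 20 * log10(m * f) - 47
  m * f = 16.3 * 1000 = 16300
  log10(16300) = 4.21219
  STL = 20 * 4.21219 - 47 = 84.2438 - 47 = 37.2 dB

37.2 dB


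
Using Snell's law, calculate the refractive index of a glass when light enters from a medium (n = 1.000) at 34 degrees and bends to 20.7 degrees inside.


Apply Snell's law: n1 * sin(theta1) = n2 * sin(theta2)
  n2 = n1 * sin(theta1) / sin(theta2)
  sin(34) = 0.559193
  sin(20.7) = 0.353475
  n2 = 1.000 * 0.559193 / 0.353475 = 1.582

1.582


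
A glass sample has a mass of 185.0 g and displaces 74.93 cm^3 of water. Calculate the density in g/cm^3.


Use the definition of density:
  rho = mass / volume
  rho = 185.0 / 74.93 = 2.469 g/cm^3

2.469 g/cm^3


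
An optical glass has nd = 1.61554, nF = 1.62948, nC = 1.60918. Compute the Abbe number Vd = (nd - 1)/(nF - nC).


Abbe number formula: Vd = (nd - 1) / (nF - nC)
  nd - 1 = 1.61554 - 1 = 0.61554
  nF - nC = 1.62948 - 1.60918 = 0.0203
  Vd = 0.61554 / 0.0203 = 30.32

30.32


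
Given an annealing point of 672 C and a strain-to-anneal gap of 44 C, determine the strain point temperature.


Strain point = annealing point - difference:
  T_strain = 672 - 44 = 628 C

628 C


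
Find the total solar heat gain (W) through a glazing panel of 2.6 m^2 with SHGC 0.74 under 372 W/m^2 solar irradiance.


Solar heat gain: Q = Area * SHGC * Irradiance
  Q = 2.6 * 0.74 * 372 = 715.7 W

715.7 W


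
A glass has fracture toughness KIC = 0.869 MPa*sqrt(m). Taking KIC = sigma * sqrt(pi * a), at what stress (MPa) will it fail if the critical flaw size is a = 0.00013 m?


Rearrange KIC = sigma * sqrt(pi * a):
  sigma = KIC / sqrt(pi * a)
  sqrt(pi * 0.00013) = 0.020209
  sigma = 0.869 / 0.020209 = 43.0 MPa

43.0 MPa


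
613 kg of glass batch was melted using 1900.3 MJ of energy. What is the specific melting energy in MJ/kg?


Rearrange E = m * s for s:
  s = E / m
  s = 1900.3 / 613 = 3.1 MJ/kg

3.1 MJ/kg


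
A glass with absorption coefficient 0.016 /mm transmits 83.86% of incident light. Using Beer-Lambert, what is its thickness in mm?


Rearrange T = exp(-alpha * thickness):
  thickness = -ln(T) / alpha
  T = 83.86/100 = 0.8386
  ln(T) = -0.17602
  -ln(T) = 0.17602
  thickness = 0.17602 / 0.016 = 11.0 mm

11.0 mm


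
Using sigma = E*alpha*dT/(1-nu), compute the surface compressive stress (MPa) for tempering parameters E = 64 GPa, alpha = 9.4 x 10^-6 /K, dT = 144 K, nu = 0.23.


Tempering stress: sigma = E * alpha * dT / (1 - nu)
  E (MPa) = 64 * 1000 = 64000
  Numerator = 64000 * (9.4 x 10^-6) * 144 = 86.6304
  Denominator = 1 - 0.23 = 0.77
  sigma = 86.6304 / 0.77 = 112.5 MPa

112.5 MPa


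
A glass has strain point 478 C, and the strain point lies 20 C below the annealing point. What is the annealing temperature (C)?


T_anneal = T_strain + gap:
  T_anneal = 478 + 20 = 498 C

498 C


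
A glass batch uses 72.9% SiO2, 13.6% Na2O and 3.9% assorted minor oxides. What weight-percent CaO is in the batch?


Pieces sum to 100%:
  CaO = 100 - (SiO2 + Na2O + others)
  CaO = 100 - (72.9 + 13.6 + 3.9) = 9.6%

9.6%


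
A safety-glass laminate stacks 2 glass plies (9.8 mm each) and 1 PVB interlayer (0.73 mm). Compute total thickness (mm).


Total thickness = glass contribution + PVB contribution
  Glass: 2 * 9.8 = 19.6 mm
  PVB: 1 * 0.73 = 0.73 mm
  Total = 19.6 + 0.73 = 20.33 mm

20.33 mm


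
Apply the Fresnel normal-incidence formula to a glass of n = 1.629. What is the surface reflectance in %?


Fresnel reflectance at normal incidence:
  R = ((n - 1)/(n + 1))^2
  (n - 1)/(n + 1) = (1.629 - 1)/(1.629 + 1) = 0.239254
  R = 0.239254^2 = 0.0572425
  R(%) = 0.0572425 * 100 = 5.724%

5.724%


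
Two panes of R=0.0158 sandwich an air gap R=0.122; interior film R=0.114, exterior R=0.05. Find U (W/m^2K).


Total thermal resistance (series):
  R_total = R_in + R_glass + R_air + R_glass + R_out
  R_total = 0.114 + 0.0158 + 0.122 + 0.0158 + 0.05 = 0.3176 m^2K/W
U-value = 1 / R_total = 1 / 0.3176 = 3.149 W/m^2K

3.149 W/m^2K


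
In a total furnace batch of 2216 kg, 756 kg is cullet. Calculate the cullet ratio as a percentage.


Cullet ratio = (cullet mass / total batch mass) * 100
  Ratio = 756 / 2216 * 100 = 34.12%

34.12%


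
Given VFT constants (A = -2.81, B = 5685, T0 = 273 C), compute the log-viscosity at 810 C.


VFT equation: log(eta) = A + B / (T - T0)
  T - T0 = 810 - 273 = 537
  B / (T - T0) = 5685 / 537 = 10.587
  log(eta) = -2.81 + 10.587 = 7.777

7.777


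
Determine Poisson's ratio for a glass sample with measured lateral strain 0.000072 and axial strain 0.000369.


Poisson's ratio: nu = lateral strain / axial strain
  nu = 0.000072 / 0.000369 = 0.1951

0.1951


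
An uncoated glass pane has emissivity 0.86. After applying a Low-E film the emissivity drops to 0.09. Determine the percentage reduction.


Percentage reduction = (1 - coated/uncoated) * 100
  Ratio = 0.09 / 0.86 = 0.1047
  Reduction = (1 - 0.1047) * 100 = 89.5%

89.5%


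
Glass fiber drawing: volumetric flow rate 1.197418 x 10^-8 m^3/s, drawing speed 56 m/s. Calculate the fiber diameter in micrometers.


Cross-sectional area from continuity:
  A = Q / v = 1.197418 x 10^-8 / 56 = 2.138246 x 10^-10 m^2
Diameter from circular cross-section:
  d = sqrt(4A / pi) * 10^6 (m -> um)
  d = sqrt(4 * 2.138246 x 10^-10 / pi) * 10^6 = 16.5 um

16.5 um


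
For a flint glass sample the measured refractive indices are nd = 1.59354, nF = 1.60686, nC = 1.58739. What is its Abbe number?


Abbe number formula: Vd = (nd - 1) / (nF - nC)
  nd - 1 = 1.59354 - 1 = 0.59354
  nF - nC = 1.60686 - 1.58739 = 0.01947
  Vd = 0.59354 / 0.01947 = 30.48

30.48


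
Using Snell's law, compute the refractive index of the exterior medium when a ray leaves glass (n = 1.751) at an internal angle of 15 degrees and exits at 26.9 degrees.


Apply Snell's law: n1 * sin(theta1) = n2 * sin(theta2)
  n2 = n1 * sin(theta1) / sin(theta2)
  sin(15) = 0.258819
  sin(26.9) = 0.452435
  n2 = 1.751 * 0.258819 / 0.452435 = 1.0017

1.0017


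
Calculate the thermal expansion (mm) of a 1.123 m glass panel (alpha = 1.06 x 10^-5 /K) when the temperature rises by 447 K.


Thermal expansion formula: dL = alpha * L0 * dT
  dL = (1.06 x 10^-5) * 1.123 * 447 = 0.005321 m
Convert to mm: 0.005321 * 1000 = 5.321 mm

5.321 mm


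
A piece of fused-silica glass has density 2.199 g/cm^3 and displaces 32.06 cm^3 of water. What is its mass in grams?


Rearrange rho = m / V:
  m = rho * V
  m = 2.199 * 32.06 = 70.5 g

70.5 g


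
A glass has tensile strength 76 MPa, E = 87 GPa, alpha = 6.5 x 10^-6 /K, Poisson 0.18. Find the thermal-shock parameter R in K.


Thermal shock resistance: R = sigma * (1 - nu) / (E * alpha)
  Numerator = 76 * (1 - 0.18) = 62.32
  Denominator = 87 * 1000 * (6.5 x 10^-6) = 0.5655
  R = 62.32 / 0.5655 = 110.2 K

110.2 K


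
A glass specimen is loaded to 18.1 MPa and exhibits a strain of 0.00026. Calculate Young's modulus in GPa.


Young's modulus: E = stress / strain
  E = 18.1 MPa / 0.00026 = 69615.38 MPa
Convert to GPa: 69615.38 / 1000 = 69.62 GPa

69.62 GPa


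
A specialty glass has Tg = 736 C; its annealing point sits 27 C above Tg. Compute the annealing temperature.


The annealing temperature is Tg plus the offset:
  T_anneal = 736 + 27 = 763 C

763 C


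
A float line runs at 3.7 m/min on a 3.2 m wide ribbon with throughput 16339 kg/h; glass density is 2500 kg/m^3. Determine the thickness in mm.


Ribbon cross-section from mass balance:
  Volume rate = throughput / density = 16339 / 2500 = 6.5356 m^3/h
  thickness = volume rate / (speed * 60 * width), i.e.
  thickness = throughput / (60 * speed * width * density) * 1000
  thickness = 16339 / (60 * 3.7 * 3.2 * 2500) * 1000 = 9.2 mm

9.2 mm


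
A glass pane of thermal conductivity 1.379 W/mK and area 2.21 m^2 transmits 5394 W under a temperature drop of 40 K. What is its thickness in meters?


Fourier's law: t = k * A * dT / Q
  t = 1.379 * 2.21 * 40 / 5394
  t = 121.9036 / 5394 = 0.0226 m

0.0226 m


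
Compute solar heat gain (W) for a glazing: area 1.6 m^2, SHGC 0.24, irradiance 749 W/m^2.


Solar heat gain: Q = Area * SHGC * Irradiance
  Q = 1.6 * 0.24 * 749 = 287.6 W

287.6 W


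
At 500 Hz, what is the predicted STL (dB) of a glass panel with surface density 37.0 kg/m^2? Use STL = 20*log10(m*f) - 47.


Mass law: STL = 20 * log10(m * f) - 47
  m * f = 37.0 * 500 = 18500
  log10(18500) = 4.26717
  STL = 20 * 4.26717 - 47 = 85.3434 - 47 = 38.3 dB

38.3 dB


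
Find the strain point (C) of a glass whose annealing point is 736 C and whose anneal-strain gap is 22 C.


Strain point = annealing point - difference:
  T_strain = 736 - 22 = 714 C

714 C


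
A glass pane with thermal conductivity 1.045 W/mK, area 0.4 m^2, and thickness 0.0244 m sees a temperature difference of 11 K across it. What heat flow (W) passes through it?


Fourier's law: Q = k * A * dT / t
  Q = 1.045 * 0.4 * 11 / 0.0244
  Q = 4.598 / 0.0244 = 188.4 W

188.4 W


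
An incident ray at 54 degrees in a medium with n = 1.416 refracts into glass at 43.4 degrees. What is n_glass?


Apply Snell's law: n1 * sin(theta1) = n2 * sin(theta2)
  n2 = n1 * sin(theta1) / sin(theta2)
  sin(54) = 0.809017
  sin(43.4) = 0.687088
  n2 = 1.416 * 0.809017 / 0.687088 = 1.6673

1.6673


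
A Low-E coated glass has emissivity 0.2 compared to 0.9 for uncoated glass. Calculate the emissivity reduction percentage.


Percentage reduction = (1 - coated/uncoated) * 100
  Ratio = 0.2 / 0.9 = 0.2222
  Reduction = (1 - 0.2222) * 100 = 77.8%

77.8%


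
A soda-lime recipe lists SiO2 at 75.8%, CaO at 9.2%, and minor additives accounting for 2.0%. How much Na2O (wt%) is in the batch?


Pieces sum to 100%:
  Na2O = 100 - (SiO2 + CaO + others)
  Na2O = 100 - (75.8 + 9.2 + 2.0) = 13.0%

13.0%


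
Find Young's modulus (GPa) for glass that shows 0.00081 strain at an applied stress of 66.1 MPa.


Young's modulus: E = stress / strain
  E = 66.1 MPa / 0.00081 = 81604.94 MPa
Convert to GPa: 81604.94 / 1000 = 81.6 GPa

81.6 GPa


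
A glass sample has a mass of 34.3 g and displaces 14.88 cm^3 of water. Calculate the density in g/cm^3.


Use the definition of density:
  rho = mass / volume
  rho = 34.3 / 14.88 = 2.305 g/cm^3

2.305 g/cm^3


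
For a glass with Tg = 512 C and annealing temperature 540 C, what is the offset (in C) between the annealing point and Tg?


Offset = T_anneal - Tg:
  offset = 540 - 512 = 28 C

28 C


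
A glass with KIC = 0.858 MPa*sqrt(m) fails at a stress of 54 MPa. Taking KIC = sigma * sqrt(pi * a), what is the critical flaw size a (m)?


Rearrange KIC = sigma * sqrt(pi * a):
  sqrt(pi * a) = KIC / sigma
  sqrt(pi * a) = 0.858 / 54 = 0.015889
  a = (KIC / sigma)^2 / pi
  a = 0.015889^2 / pi = 0.0000804 m

0.0000804 m


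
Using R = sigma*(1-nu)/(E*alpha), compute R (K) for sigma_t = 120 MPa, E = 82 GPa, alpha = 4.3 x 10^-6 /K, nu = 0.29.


Thermal shock resistance: R = sigma * (1 - nu) / (E * alpha)
  Numerator = 120 * (1 - 0.29) = 85.2
  Denominator = 82 * 1000 * (4.3 x 10^-6) = 0.3526
  R = 85.2 / 0.3526 = 241.6 K

241.6 K


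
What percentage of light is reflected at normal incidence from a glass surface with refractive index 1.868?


Fresnel reflectance at normal incidence:
  R = ((n - 1)/(n + 1))^2
  (n - 1)/(n + 1) = (1.868 - 1)/(1.868 + 1) = 0.30265
  R = 0.30265^2 = 0.091597
  R(%) = 0.091597 * 100 = 9.16%

9.16%


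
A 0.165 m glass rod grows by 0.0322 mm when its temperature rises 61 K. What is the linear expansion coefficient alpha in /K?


Rearrange dL = alpha * L0 * dT for alpha:
  alpha = dL / (L0 * dT)
  alpha = (0.0322 / 1000) / (0.165 * 61) = 0.000003199 /K = 3.199 x 10^-6 /K

3.199 x 10^-6 /K


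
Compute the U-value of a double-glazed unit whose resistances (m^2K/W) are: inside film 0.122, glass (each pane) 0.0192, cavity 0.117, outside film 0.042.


Total thermal resistance (series):
  R_total = R_in + R_glass + R_air + R_glass + R_out
  R_total = 0.122 + 0.0192 + 0.117 + 0.0192 + 0.042 = 0.3194 m^2K/W
U-value = 1 / R_total = 1 / 0.3194 = 3.131 W/m^2K

3.131 W/m^2K


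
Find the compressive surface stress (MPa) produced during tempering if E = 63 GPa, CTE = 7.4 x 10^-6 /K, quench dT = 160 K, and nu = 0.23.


Tempering stress: sigma = E * alpha * dT / (1 - nu)
  E (MPa) = 63 * 1000 = 63000
  Numerator = 63000 * (7.4 x 10^-6) * 160 = 74.592
  Denominator = 1 - 0.23 = 0.77
  sigma = 74.592 / 0.77 = 96.9 MPa

96.9 MPa


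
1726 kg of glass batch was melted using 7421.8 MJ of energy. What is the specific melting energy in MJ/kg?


Rearrange E = m * s for s:
  s = E / m
  s = 7421.8 / 1726 = 4.3 MJ/kg

4.3 MJ/kg


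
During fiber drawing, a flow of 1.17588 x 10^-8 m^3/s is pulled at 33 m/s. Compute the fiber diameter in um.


Cross-sectional area from continuity:
  A = Q / v = 1.17588 x 10^-8 / 33 = 3.563273 x 10^-10 m^2
Diameter from circular cross-section:
  d = sqrt(4A / pi) * 10^6 (m -> um)
  d = sqrt(4 * 3.563273 x 10^-10 / pi) * 10^6 = 21.3 um

21.3 um


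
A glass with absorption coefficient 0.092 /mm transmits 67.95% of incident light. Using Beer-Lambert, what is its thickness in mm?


Rearrange T = exp(-alpha * thickness):
  thickness = -ln(T) / alpha
  T = 67.95/100 = 0.6795
  ln(T) = -0.3864
  -ln(T) = 0.3864
  thickness = 0.3864 / 0.092 = 4.2 mm

4.2 mm


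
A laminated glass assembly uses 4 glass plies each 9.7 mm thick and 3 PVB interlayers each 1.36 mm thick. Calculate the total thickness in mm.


Total thickness = glass contribution + PVB contribution
  Glass: 4 * 9.7 = 38.8 mm
  PVB: 3 * 1.36 = 4.08 mm
  Total = 38.8 + 4.08 = 42.88 mm

42.88 mm


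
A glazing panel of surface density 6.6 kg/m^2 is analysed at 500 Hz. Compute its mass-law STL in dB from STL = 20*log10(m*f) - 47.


Mass law: STL = 20 * log10(m * f) - 47
  m * f = 6.6 * 500 = 3300
  log10(3300) = 3.51851
  STL = 20 * 3.51851 - 47 = 70.3702 - 47 = 23.4 dB

23.4 dB


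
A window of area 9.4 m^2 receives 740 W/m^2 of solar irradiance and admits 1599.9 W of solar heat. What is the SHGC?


Rearrange Q = Area * SHGC * Irradiance:
  SHGC = Q / (Area * Irradiance)
  SHGC = 1599.9 / (9.4 * 740) = 0.23

0.23


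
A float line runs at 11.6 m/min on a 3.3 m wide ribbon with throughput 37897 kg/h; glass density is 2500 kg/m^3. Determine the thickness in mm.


Ribbon cross-section from mass balance:
  Volume rate = throughput / density = 37897 / 2500 = 15.1588 m^3/h
  thickness = volume rate / (speed * 60 * width), i.e.
  thickness = throughput / (60 * speed * width * density) * 1000
  thickness = 37897 / (60 * 11.6 * 3.3 * 2500) * 1000 = 6.6 mm

6.6 mm


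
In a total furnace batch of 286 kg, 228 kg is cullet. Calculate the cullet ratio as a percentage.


Cullet ratio = (cullet mass / total batch mass) * 100
  Ratio = 228 / 286 * 100 = 79.72%

79.72%


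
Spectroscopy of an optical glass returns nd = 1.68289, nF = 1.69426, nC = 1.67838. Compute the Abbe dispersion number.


Abbe number formula: Vd = (nd - 1) / (nF - nC)
  nd - 1 = 1.68289 - 1 = 0.68289
  nF - nC = 1.69426 - 1.67838 = 0.01588
  Vd = 0.68289 / 0.01588 = 43.0

43.0


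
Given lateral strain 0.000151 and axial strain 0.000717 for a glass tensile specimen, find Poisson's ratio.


Poisson's ratio: nu = lateral strain / axial strain
  nu = 0.000151 / 0.000717 = 0.2106

0.2106


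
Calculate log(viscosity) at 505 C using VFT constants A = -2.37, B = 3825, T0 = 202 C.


VFT equation: log(eta) = A + B / (T - T0)
  T - T0 = 505 - 202 = 303
  B / (T - T0) = 3825 / 303 = 12.624
  log(eta) = -2.37 + 12.624 = 10.254

10.254


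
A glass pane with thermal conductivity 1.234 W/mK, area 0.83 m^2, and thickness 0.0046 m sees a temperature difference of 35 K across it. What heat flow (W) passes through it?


Fourier's law: Q = k * A * dT / t
  Q = 1.234 * 0.83 * 35 / 0.0046
  Q = 35.8477 / 0.0046 = 7793 W

7793 W


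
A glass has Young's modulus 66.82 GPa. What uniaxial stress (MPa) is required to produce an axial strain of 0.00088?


Rearrange E = sigma / epsilon:
  sigma = E * epsilon
  E (MPa) = 66.82 * 1000 = 66820
  sigma = 66820 * 0.00088 = 58.8 MPa

58.8 MPa


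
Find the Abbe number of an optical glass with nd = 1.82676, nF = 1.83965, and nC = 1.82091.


Abbe number formula: Vd = (nd - 1) / (nF - nC)
  nd - 1 = 1.82676 - 1 = 0.82676
  nF - nC = 1.83965 - 1.82091 = 0.01874
  Vd = 0.82676 / 0.01874 = 44.12

44.12


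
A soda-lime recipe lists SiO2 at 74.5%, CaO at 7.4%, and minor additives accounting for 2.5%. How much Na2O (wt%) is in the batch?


Pieces sum to 100%:
  Na2O = 100 - (SiO2 + CaO + others)
  Na2O = 100 - (74.5 + 7.4 + 2.5) = 15.6%

15.6%


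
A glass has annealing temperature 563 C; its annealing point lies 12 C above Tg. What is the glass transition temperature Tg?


Rearrange T_anneal = Tg + offset for Tg:
  Tg = T_anneal - offset = 563 - 12 = 551 C

551 C


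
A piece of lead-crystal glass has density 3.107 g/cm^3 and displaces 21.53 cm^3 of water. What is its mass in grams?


Rearrange rho = m / V:
  m = rho * V
  m = 3.107 * 21.53 = 66.894 g

66.894 g


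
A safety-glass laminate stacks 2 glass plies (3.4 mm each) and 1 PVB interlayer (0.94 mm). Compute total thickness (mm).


Total thickness = glass contribution + PVB contribution
  Glass: 2 * 3.4 = 6.8 mm
  PVB: 1 * 0.94 = 0.94 mm
  Total = 6.8 + 0.94 = 7.74 mm

7.74 mm


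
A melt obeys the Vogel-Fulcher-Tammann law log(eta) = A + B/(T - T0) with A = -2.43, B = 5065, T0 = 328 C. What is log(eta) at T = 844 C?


VFT equation: log(eta) = A + B / (T - T0)
  T - T0 = 844 - 328 = 516
  B / (T - T0) = 5065 / 516 = 9.816
  log(eta) = -2.43 + 9.816 = 7.386

7.386


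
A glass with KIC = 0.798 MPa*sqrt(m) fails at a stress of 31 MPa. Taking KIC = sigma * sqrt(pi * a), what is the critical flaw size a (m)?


Rearrange KIC = sigma * sqrt(pi * a):
  sqrt(pi * a) = KIC / sigma
  sqrt(pi * a) = 0.798 / 31 = 0.025742
  a = (KIC / sigma)^2 / pi
  a = 0.025742^2 / pi = 0.0002109 m

0.0002109 m


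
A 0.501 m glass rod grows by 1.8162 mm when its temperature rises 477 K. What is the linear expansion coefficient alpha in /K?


Rearrange dL = alpha * L0 * dT for alpha:
  alpha = dL / (L0 * dT)
  alpha = (1.8162 / 1000) / (0.501 * 477) = 0.0000076 /K = 7.6 x 10^-6 /K

7.6 x 10^-6 /K


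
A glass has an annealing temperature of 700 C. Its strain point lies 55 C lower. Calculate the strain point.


Strain point = annealing point - difference:
  T_strain = 700 - 55 = 645 C

645 C


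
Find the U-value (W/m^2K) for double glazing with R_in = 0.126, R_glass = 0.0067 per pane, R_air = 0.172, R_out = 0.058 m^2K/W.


Total thermal resistance (series):
  R_total = R_in + R_glass + R_air + R_glass + R_out
  R_total = 0.126 + 0.0067 + 0.172 + 0.0067 + 0.058 = 0.3694 m^2K/W
U-value = 1 / R_total = 1 / 0.3694 = 2.707 W/m^2K

2.707 W/m^2K


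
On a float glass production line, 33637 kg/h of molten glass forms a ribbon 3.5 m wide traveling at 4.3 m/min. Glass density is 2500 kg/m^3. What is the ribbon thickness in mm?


Ribbon cross-section from mass balance:
  Volume rate = throughput / density = 33637 / 2500 = 13.4548 m^3/h
  thickness = volume rate / (speed * 60 * width), i.e.
  thickness = throughput / (60 * speed * width * density) * 1000
  thickness = 33637 / (60 * 4.3 * 3.5 * 2500) * 1000 = 14.9 mm

14.9 mm


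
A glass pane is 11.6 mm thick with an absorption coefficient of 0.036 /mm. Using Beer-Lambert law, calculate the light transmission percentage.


Beer-Lambert law: T = exp(-alpha * thickness)
  exponent = -0.036 * 11.6 = -0.4176
  T = exp(-0.4176) = 0.6586
  Percentage = 0.6586 * 100 = 65.86%

65.86%


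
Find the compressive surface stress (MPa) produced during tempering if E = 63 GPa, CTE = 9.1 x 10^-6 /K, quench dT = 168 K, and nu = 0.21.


Tempering stress: sigma = E * alpha * dT / (1 - nu)
  E (MPa) = 63 * 1000 = 63000
  Numerator = 63000 * (9.1 x 10^-6) * 168 = 96.3144
  Denominator = 1 - 0.21 = 0.79
  sigma = 96.3144 / 0.79 = 121.9 MPa

121.9 MPa


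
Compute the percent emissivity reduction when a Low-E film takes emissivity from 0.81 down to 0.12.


Percentage reduction = (1 - coated/uncoated) * 100
  Ratio = 0.12 / 0.81 = 0.1481
  Reduction = (1 - 0.1481) * 100 = 85.2%

85.2%


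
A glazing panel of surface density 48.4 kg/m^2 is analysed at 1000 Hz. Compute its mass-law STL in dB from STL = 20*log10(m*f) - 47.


Mass law: STL = 20 * log10(m * f) - 47
  m * f = 48.4 * 1000 = 48400
  log10(48400) = 4.68485
  STL = 20 * 4.68485 - 47 = 93.697 - 47 = 46.7 dB

46.7 dB


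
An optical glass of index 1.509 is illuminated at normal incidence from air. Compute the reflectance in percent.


Fresnel reflectance at normal incidence:
  R = ((n - 1)/(n + 1))^2
  (n - 1)/(n + 1) = (1.509 - 1)/(1.509 + 1) = 0.20287
  R = 0.20287^2 = 0.0411562
  R(%) = 0.0411562 * 100 = 4.116%

4.116%


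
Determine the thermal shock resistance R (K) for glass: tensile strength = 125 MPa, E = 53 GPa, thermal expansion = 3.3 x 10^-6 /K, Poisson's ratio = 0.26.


Thermal shock resistance: R = sigma * (1 - nu) / (E * alpha)
  Numerator = 125 * (1 - 0.26) = 92.5
  Denominator = 53 * 1000 * (3.3 x 10^-6) = 0.1749
  R = 92.5 / 0.1749 = 528.9 K

528.9 K


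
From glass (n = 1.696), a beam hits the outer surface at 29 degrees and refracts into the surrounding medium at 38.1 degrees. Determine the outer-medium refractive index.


Apply Snell's law: n1 * sin(theta1) = n2 * sin(theta2)
  n2 = n1 * sin(theta1) / sin(theta2)
  sin(29) = 0.48481
  sin(38.1) = 0.617036
  n2 = 1.696 * 0.48481 / 0.617036 = 1.3326

1.3326


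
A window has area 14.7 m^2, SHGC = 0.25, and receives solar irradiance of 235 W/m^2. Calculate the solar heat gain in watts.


Solar heat gain: Q = Area * SHGC * Irradiance
  Q = 14.7 * 0.25 * 235 = 863.6 W

863.6 W


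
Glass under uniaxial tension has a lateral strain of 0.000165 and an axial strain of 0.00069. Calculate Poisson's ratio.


Poisson's ratio: nu = lateral strain / axial strain
  nu = 0.000165 / 0.00069 = 0.2391

0.2391


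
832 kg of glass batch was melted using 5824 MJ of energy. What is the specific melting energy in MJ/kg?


Rearrange E = m * s for s:
  s = E / m
  s = 5824 / 832 = 7.0 MJ/kg

7.0 MJ/kg


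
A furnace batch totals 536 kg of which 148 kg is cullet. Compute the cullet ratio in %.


Cullet ratio = (cullet mass / total batch mass) * 100
  Ratio = 148 / 536 * 100 = 27.61%

27.61%


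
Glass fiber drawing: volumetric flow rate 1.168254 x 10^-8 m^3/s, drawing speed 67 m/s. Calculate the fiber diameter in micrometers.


Cross-sectional area from continuity:
  A = Q / v = 1.168254 x 10^-8 / 67 = 1.743663 x 10^-10 m^2
Diameter from circular cross-section:
  d = sqrt(4A / pi) * 10^6 (m -> um)
  d = sqrt(4 * 1.743663 x 10^-10 / pi) * 10^6 = 14.9 um

14.9 um


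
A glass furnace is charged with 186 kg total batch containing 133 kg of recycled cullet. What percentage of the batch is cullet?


Cullet ratio = (cullet mass / total batch mass) * 100
  Ratio = 133 / 186 * 100 = 71.51%

71.51%


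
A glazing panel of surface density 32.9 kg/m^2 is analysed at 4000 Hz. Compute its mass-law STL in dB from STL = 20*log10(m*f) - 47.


Mass law: STL = 20 * log10(m * f) - 47
  m * f = 32.9 * 4000 = 131600
  log10(131600) = 5.11926
  STL = 20 * 5.11926 - 47 = 102.3852 - 47 = 55.4 dB

55.4 dB


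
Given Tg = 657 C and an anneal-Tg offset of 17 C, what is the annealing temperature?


The annealing temperature is Tg plus the offset:
  T_anneal = 657 + 17 = 674 C

674 C


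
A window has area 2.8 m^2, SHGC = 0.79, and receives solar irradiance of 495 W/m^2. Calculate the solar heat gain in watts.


Solar heat gain: Q = Area * SHGC * Irradiance
  Q = 2.8 * 0.79 * 495 = 1094.9 W

1094.9 W


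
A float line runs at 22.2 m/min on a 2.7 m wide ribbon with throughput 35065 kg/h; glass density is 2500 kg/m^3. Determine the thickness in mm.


Ribbon cross-section from mass balance:
  Volume rate = throughput / density = 35065 / 2500 = 14.026 m^3/h
  thickness = volume rate / (speed * 60 * width), i.e.
  thickness = throughput / (60 * speed * width * density) * 1000
  thickness = 35065 / (60 * 22.2 * 2.7 * 2500) * 1000 = 3.9 mm

3.9 mm


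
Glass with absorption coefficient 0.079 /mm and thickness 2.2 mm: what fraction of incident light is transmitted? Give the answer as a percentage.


Beer-Lambert law: T = exp(-alpha * thickness)
  exponent = -0.079 * 2.2 = -0.1738
  T = exp(-0.1738) = 0.8405
  Percentage = 0.8405 * 100 = 84.05%

84.05%


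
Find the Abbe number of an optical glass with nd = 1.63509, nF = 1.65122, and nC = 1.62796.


Abbe number formula: Vd = (nd - 1) / (nF - nC)
  nd - 1 = 1.63509 - 1 = 0.63509
  nF - nC = 1.65122 - 1.62796 = 0.02326
  Vd = 0.63509 / 0.02326 = 27.3

27.3


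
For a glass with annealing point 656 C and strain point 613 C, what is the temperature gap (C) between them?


Gap = T_anneal - T_strain:
  gap = 656 - 613 = 43 C

43 C


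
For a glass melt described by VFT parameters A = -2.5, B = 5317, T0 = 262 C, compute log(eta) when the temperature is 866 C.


VFT equation: log(eta) = A + B / (T - T0)
  T - T0 = 866 - 262 = 604
  B / (T - T0) = 5317 / 604 = 8.803
  log(eta) = -2.5 + 8.803 = 6.303

6.303


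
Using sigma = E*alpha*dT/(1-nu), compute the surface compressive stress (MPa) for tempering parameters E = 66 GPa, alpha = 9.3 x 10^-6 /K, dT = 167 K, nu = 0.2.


Tempering stress: sigma = E * alpha * dT / (1 - nu)
  E (MPa) = 66 * 1000 = 66000
  Numerator = 66000 * (9.3 x 10^-6) * 167 = 102.5046
  Denominator = 1 - 0.2 = 0.8
  sigma = 102.5046 / 0.8 = 128.1 MPa

128.1 MPa


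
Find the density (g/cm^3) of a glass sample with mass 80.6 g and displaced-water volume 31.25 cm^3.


Use the definition of density:
  rho = mass / volume
  rho = 80.6 / 31.25 = 2.579 g/cm^3

2.579 g/cm^3


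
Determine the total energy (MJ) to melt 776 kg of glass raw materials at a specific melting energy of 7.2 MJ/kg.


Total energy = mass * specific energy
  E = 776 * 7.2 = 5587.2 MJ

5587.2 MJ


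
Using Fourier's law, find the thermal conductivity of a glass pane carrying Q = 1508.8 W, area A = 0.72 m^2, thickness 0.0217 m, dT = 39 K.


Fourier's law rearranged: k = Q * t / (A * dT)
  Numerator = 1508.8 * 0.0217 = 32.74096
  Denominator = 0.72 * 39 = 28.08
  k = 32.74096 / 28.08 = 1.166 W/mK

1.166 W/mK


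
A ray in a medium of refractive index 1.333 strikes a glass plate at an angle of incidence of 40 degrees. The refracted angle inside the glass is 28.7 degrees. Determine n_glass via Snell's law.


Apply Snell's law: n1 * sin(theta1) = n2 * sin(theta2)
  n2 = n1 * sin(theta1) / sin(theta2)
  sin(40) = 0.642788
  sin(28.7) = 0.480223
  n2 = 1.333 * 0.642788 / 0.480223 = 1.7842

1.7842


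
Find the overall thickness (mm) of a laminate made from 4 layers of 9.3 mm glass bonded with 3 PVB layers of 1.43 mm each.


Total thickness = glass contribution + PVB contribution
  Glass: 4 * 9.3 = 37.2 mm
  PVB: 3 * 1.43 = 4.29 mm
  Total = 37.2 + 4.29 = 41.49 mm

41.49 mm


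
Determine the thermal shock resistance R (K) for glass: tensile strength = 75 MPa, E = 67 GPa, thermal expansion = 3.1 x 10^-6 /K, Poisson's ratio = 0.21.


Thermal shock resistance: R = sigma * (1 - nu) / (E * alpha)
  Numerator = 75 * (1 - 0.21) = 59.25
  Denominator = 67 * 1000 * (3.1 x 10^-6) = 0.2077
  R = 59.25 / 0.2077 = 285.3 K

285.3 K


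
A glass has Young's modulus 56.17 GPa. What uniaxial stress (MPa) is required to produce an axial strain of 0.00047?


Rearrange E = sigma / epsilon:
  sigma = E * epsilon
  E (MPa) = 56.17 * 1000 = 56170
  sigma = 56170 * 0.00047 = 26.4 MPa

26.4 MPa


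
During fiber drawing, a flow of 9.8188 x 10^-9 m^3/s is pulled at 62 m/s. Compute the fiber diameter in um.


Cross-sectional area from continuity:
  A = Q / v = 9.8188 x 10^-9 / 62 = 1.583677 x 10^-10 m^2
Diameter from circular cross-section:
  d = sqrt(4A / pi) * 10^6 (m -> um)
  d = sqrt(4 * 1.583677 x 10^-10 / pi) * 10^6 = 14.2 um

14.2 um


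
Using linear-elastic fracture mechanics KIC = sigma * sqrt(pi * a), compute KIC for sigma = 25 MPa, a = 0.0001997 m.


Fracture toughness: KIC = sigma * sqrt(pi * a)
  pi * a = pi * 0.0001997 = 0.000627376
  sqrt(pi * a) = 0.025047
  KIC = 25 * 0.025047 = 0.626 MPa*sqrt(m)

0.626 MPa*sqrt(m)


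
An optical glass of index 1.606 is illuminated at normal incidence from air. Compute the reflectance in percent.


Fresnel reflectance at normal incidence:
  R = ((n - 1)/(n + 1))^2
  (n - 1)/(n + 1) = (1.606 - 1)/(1.606 + 1) = 0.23254
  R = 0.23254^2 = 0.0540749
  R(%) = 0.0540749 * 100 = 5.407%

5.407%


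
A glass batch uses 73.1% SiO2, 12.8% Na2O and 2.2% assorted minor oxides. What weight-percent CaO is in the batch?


Pieces sum to 100%:
  CaO = 100 - (SiO2 + Na2O + others)
  CaO = 100 - (73.1 + 12.8 + 2.2) = 11.9%

11.9%


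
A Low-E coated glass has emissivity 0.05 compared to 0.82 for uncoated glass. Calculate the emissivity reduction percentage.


Percentage reduction = (1 - coated/uncoated) * 100
  Ratio = 0.05 / 0.82 = 0.061
  Reduction = (1 - 0.061) * 100 = 93.9%

93.9%


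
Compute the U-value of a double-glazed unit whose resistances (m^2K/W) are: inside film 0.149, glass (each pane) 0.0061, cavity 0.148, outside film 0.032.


Total thermal resistance (series):
  R_total = R_in + R_glass + R_air + R_glass + R_out
  R_total = 0.149 + 0.0061 + 0.148 + 0.0061 + 0.032 = 0.3412 m^2K/W
U-value = 1 / R_total = 1 / 0.3412 = 2.931 W/m^2K

2.931 W/m^2K


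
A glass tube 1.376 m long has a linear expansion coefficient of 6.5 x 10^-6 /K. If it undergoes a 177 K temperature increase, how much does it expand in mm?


Thermal expansion formula: dL = alpha * L0 * dT
  dL = (6.5 x 10^-6) * 1.376 * 177 = 0.00158309 m
Convert to mm: 0.00158309 * 1000 = 1.5831 mm

1.5831 mm


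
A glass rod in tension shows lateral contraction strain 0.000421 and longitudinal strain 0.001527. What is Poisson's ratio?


Poisson's ratio: nu = lateral strain / axial strain
  nu = 0.000421 / 0.001527 = 0.2757

0.2757


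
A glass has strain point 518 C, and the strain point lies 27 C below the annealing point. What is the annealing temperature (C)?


T_anneal = T_strain + gap:
  T_anneal = 518 + 27 = 545 C

545 C


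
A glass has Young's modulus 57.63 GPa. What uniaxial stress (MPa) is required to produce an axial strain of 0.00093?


Rearrange E = sigma / epsilon:
  sigma = E * epsilon
  E (MPa) = 57.63 * 1000 = 57630
  sigma = 57630 * 0.00093 = 53.6 MPa

53.6 MPa


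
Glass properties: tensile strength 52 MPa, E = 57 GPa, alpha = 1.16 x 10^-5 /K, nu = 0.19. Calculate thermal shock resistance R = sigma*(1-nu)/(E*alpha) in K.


Thermal shock resistance: R = sigma * (1 - nu) / (E * alpha)
  Numerator = 52 * (1 - 0.19) = 42.12
  Denominator = 57 * 1000 * (1.16 x 10^-5) = 0.6612
  R = 42.12 / 0.6612 = 63.7 K

63.7 K


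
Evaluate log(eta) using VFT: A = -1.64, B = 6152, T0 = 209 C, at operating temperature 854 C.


VFT equation: log(eta) = A + B / (T - T0)
  T - T0 = 854 - 209 = 645
  B / (T - T0) = 6152 / 645 = 9.538
  log(eta) = -1.64 + 9.538 = 7.898

7.898


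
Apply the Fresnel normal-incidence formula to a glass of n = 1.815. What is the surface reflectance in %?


Fresnel reflectance at normal incidence:
  R = ((n - 1)/(n + 1))^2
  (n - 1)/(n + 1) = (1.815 - 1)/(1.815 + 1) = 0.28952
  R = 0.28952^2 = 0.0838218
  R(%) = 0.0838218 * 100 = 8.382%

8.382%
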